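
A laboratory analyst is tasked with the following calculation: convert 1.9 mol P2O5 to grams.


M(P2O5) = 141.94 g/mol
mass = n × M = 1.9 × 141.94 = 269.69 g

269.69 g


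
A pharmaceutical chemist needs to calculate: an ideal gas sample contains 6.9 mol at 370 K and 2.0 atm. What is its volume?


PV = nRT  (R = 0.08206 L·atm/(mol·K))
V = nRT/P = 6.9×0.08206×370/2.0
= 104.75 L

104.75 L


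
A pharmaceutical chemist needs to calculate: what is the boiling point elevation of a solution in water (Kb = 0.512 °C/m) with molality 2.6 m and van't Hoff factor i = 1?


ΔTb = Kb × m × i
= 0.512 × 2.6 × 1
= 1.3312 °C

1.3312 °C


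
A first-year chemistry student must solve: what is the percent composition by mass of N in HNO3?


M(HNO3) = 1×1.008 + 1×14.01 + 3×16.0 = 63.018 g/mol
Mass of N = 1 × 14.01 = 14.01 g/mol
% N = 14.01/63.018 × 100 = 22.23%

22.23%


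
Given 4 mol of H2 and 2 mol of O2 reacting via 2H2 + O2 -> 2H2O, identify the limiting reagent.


Mole ratio available / coefficient:
  H2: 4/2 = 2.000
  O2: 2/1 = 2.000
Smaller ratio is limiting.

neither (stoichiometric); H2 and O2 are fully consumed


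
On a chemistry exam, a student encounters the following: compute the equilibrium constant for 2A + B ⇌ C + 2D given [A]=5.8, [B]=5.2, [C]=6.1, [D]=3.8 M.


Kc = [C][D]^2/([A]^2[B])
= (6.1^1 × 3.8^2)/(5.8^2 × 5.2^1)
= 88.084/174.928
= 0.5035

0.5035


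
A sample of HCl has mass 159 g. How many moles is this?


M(HCl) = 36.46 g/mol
n = mass/M = 159/36.46 = 4.3609 mol

4.3609 mol


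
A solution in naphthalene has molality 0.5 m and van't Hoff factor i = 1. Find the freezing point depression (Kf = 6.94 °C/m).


ΔTf = Kf × m × i
= 6.94 × 0.5 × 1
= 3.47 °C

3.47 °C


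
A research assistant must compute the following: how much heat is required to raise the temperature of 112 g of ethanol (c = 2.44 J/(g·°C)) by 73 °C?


q = mcΔT = 112 × 2.44 × 73
= 19949.44 J

19949.44 J


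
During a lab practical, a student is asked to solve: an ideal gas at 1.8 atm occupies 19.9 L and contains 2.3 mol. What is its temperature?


PV = nRT  (R = 0.08206 L·atm/(mol·K))
T = PV/(nR) = 1.8×19.9/(2.3×0.08206)
= 35.82/0.188738
= 189.79 K

189.79 K


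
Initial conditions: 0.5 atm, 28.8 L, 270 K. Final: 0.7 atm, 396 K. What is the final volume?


P1V1/T1 = P2V2/T2
V2 = P1V1T2/(T1P2)
= 0.5×28.8×396/(270×0.7)
= 30.171 L

30.171 L


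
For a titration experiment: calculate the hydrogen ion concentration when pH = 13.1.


[H+] = 10^(-pH) = 10^(-13.1)
= 7.94×10^-14 M

7.94×10^-14 M


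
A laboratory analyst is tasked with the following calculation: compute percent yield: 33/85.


% yield = actual/theoretical × 100
= 33/85 × 100
= 38.82%

38.82%


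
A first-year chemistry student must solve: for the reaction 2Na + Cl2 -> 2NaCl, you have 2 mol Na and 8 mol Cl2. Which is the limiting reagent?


Mole ratio available / coefficient:
  Na: 2/2 = 1.000
  Cl2: 8/1 = 8.000
Smaller ratio is limiting.

Na


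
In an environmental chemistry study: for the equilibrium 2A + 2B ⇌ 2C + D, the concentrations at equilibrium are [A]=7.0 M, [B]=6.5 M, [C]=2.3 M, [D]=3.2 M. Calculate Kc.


Kc = [C]^2[D]/([A]^2[B]^2)
= (2.3^2 × 3.2^1)/(7.0^2 × 6.5^2)
= 16.928/2070.25
= 0.008177

0.008177


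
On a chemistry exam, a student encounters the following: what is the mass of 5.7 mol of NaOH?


M(NaOH) = 40.0 g/mol
mass = n × M = 5.7 × 40.0 = 228.00 g

228.00 g


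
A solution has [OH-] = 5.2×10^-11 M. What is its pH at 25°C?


pOH = -log10([OH-]) = -log10(5.2×10^-11)
= 11 - log10(5.2) = 10.28
pH = 14 - pOH = 14 - 10.28 = 3.72

3.72


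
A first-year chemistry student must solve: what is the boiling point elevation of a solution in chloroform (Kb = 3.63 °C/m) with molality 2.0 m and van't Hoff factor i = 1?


ΔTb = Kb × m × i
= 3.63 × 2.0 × 1
= 7.26 °C

7.26 °C


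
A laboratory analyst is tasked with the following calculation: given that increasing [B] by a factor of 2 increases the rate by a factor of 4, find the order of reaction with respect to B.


rate ∝ [B]^n
2^n = 4 → n = 2
Order in B: 2

2


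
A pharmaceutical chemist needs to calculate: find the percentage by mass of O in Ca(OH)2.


M(Ca(OH)2) = 1×40.08 + 2×16.0 + 2×1.008 = 74.096 g/mol
Mass of O = 2 × 16.0 = 32.00 g/mol
% O = 32.00/74.096 × 100 = 43.19%

43.19%


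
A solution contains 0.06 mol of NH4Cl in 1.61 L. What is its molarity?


M = n/V = 0.06/1.61 = 0.037 mol/L

0.037 M


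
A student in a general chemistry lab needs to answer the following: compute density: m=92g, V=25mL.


ρ = mass/volume
= 92/25
= 3.68 g/mL

3.68 g/mL


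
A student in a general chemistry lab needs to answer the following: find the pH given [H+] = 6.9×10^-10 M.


pH = -log10([H+]) = -log10(6.9×10^-10)
= 10 - log10(6.9)
= 10 - 0.84
= 9.16

9.16


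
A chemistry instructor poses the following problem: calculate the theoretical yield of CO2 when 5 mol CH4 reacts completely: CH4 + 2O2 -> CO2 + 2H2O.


Mole ratio CO2:CH4 = 1:1
n(CO2) = 5 × 1/1 = 5.000 mol
mass = 5.000 × 44.01 = 220.05 g

220.05 g


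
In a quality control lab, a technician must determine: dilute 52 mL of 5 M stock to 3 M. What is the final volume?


C1V1 = C2V2
5 × 52 = 3 × V2
V2 = 260/3 = 86.67 mL

86.67 mL


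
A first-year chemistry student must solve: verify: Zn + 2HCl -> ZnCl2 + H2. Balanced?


Equation: Zn + 2HCl -> ZnCl2 + H2
Check atoms: Cl: 2=2, H: 2=2, Zn: 1=1
Balanced

Yes, balanced


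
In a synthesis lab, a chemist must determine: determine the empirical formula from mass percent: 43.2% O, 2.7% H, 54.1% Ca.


Assume 100 g sample. Moles of each element:
  O: 43.2/16.0 = 2.7 mol
  H: 2.7/1.008 = 2.679 mol
  Ca: 54.1/40.08 = 1.35 mol
Divide by smallest (1.35):
  O: 2.7/1.35 = 2.0
  H: 2.679/1.35 = 1.98
  Ca: 1.35/1.35 = 1.0
Empirical formula: CaO2H2

CaO2H2


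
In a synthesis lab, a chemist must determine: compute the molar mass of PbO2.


M(PbO2) = 1×207.2 + 2×16.0
= 207.2 + 32.0
= 239.2 g/mol

239.2 g/mol


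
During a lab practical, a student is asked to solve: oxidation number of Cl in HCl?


halide: -1
Oxidation number: -1

-1


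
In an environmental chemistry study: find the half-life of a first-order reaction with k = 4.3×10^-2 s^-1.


t½ = ln2/k = 0.693147/(4.3×10^-2 s^-1)
= 16.12 s

16.12 s


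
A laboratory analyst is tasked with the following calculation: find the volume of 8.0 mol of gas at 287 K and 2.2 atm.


PV = nRT  (R = 0.08206 L·atm/(mol·K))
V = nRT/P = 8.0×0.08206×287/2.2
= 85.641 L

85.641 L


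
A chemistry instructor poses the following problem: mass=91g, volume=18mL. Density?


ρ = mass/volume
= 91/18
= 5.056 g/mL

5.056 g/mL


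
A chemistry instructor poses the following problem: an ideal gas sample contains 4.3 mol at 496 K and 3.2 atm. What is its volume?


PV = nRT  (R = 0.08206 L·atm/(mol·K))
V = nRT/P = 4.3×0.08206×496/3.2
= 54.693 L

54.693 L


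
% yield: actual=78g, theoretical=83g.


% yield = actual/theoretical × 100
= 78/83 × 100
= 93.98%

93.98%


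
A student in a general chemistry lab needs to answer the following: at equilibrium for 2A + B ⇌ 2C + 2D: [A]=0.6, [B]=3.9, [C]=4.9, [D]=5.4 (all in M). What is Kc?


Kc = [C]^2[D]^2/([A]^2[B])
= (4.9^2 × 5.4^2)/(0.6^2 × 3.9^1)
= 700.1316/1.404
= 498.7

498.7


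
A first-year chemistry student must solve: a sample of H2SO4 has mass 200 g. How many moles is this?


M(H2SO4) = 98.09 g/mol
n = mass/M = 200/98.09 = 2.0389 mol

2.0389 mol


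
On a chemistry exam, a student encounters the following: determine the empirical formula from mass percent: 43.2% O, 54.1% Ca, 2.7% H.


Assume 100 g sample. Moles of each element:
  O: 43.2/16.0 = 2.7 mol
  Ca: 54.1/40.08 = 1.35 mol
  H: 2.7/1.008 = 2.679 mol
Divide by smallest (1.35):
  O: 2.7/1.35 = 2.0
  Ca: 1.35/1.35 = 1.0
  H: 2.679/1.35 = 1.98
Empirical formula: CaO2H2

CaO2H2


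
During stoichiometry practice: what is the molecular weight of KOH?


M(KOH) = 1×39.1 + 1×16.0 + 1×1.008
= 39.1 + 16.0 + 1.01
= 56.11 g/mol

56.11 g/mol


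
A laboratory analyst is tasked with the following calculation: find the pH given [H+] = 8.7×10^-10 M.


pH = -log10([H+]) = -log10(8.7×10^-10)
= 10 - log10(8.7)
= 10 - 0.94
= 9.06

9.06


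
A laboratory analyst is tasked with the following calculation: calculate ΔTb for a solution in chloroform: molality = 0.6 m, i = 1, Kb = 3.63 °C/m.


ΔTb = Kb × m × i
= 3.63 × 0.6 × 1
= 2.178 °C

2.178 °C


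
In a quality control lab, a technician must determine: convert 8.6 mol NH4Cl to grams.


M(NH4Cl) = 53.49 g/mol
mass = n × M = 8.6 × 53.49 = 460.01 g

460.01 g


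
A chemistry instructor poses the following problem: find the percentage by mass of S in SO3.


M(SO3) = 1×32.07 + 3×16.0 = 80.07 g/mol
Mass of S = 1 × 32.07 = 32.07 g/mol
% S = 32.07/80.07 × 100 = 40.05%

40.05%


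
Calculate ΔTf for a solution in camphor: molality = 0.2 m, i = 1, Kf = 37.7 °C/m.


ΔTf = Kf × m × i
= 37.7 × 0.2 × 1
= 7.54 °C

7.54 °C


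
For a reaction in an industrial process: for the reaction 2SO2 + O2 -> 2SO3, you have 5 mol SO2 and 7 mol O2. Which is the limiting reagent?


Mole ratio available / coefficient:
  SO2: 5/2 = 2.500
  O2: 7/1 = 7.000
Smaller ratio is limiting.

SO2


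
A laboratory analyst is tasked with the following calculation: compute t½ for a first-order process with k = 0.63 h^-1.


t½ = ln2/k = 0.693147/(0.63 h^-1)
= 1.100 h

1.100 h


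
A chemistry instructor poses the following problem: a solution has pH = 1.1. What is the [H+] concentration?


[H+] = 10^(-pH) = 10^(-1.1)
= 7.94×10^-2 M

7.94×10^-2 M


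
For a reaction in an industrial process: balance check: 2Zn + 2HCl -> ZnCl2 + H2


Equation: 2Zn + 2HCl -> ZnCl2 + H2
Check atoms: Cl: 2=2, H: 2=2, Zn: 2≠1
Not balanced

No, not balanced


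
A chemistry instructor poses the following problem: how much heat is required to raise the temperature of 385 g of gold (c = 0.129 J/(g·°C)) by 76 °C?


q = mcΔT = 385 × 0.129 × 76
= 3774.54 J

3774.54 J


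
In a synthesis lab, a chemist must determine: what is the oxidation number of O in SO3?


O is usually -2
Oxidation number: -2

-2


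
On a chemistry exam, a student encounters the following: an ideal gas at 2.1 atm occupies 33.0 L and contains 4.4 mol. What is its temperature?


PV = nRT  (R = 0.08206 L·atm/(mol·K))
T = PV/(nR) = 2.1×33.0/(4.4×0.08206)
= 69.30/0.361064
= 191.93 K

191.93 K


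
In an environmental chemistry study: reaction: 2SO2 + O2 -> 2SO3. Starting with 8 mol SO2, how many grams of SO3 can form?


Mole ratio SO3:SO2 = 2:2
n(SO3) = 8 × 2/2 = 8.000 mol
mass = 8.000 × 80.07 = 640.56 g

640.56 g


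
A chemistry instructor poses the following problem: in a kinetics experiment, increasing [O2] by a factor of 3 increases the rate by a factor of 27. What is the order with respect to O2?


rate ∝ [O2]^n
3^n = 27 → n = 3
Order in O2: 3

3


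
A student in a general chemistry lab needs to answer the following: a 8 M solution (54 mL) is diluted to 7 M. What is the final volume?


C1V1 = C2V2
8 × 54 = 7 × V2
V2 = 432/7 = 61.71 mL

61.71 mL


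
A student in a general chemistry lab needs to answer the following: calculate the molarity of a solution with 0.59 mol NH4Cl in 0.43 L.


M = n/V = 0.59/0.43 = 1.372 mol/L

1.372 M


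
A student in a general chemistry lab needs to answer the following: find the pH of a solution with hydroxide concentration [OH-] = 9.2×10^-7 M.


pOH = -log10([OH-]) = -log10(9.2×10^-7)
= 7 - log10(9.2) = 6.04
pH = 14 - pOH = 14 - 6.04 = 7.96

7.96


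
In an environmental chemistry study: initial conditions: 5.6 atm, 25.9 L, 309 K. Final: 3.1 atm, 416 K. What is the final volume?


P1V1/T1 = P2V2/T2
V2 = P1V1T2/(T1P2)
= 5.6×25.9×416/(309×3.1)
= 62.988 L

62.988 L


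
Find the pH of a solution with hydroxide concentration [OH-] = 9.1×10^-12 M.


pOH = -log10([OH-]) = -log10(9.1×10^-12)
= 12 - log10(9.1) = 11.04
pH = 14 - pOH = 14 - 11.04 = 2.96

2.96


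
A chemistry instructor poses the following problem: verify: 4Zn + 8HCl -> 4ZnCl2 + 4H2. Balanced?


Equation: 4Zn + 8HCl -> 4ZnCl2 + 4H2
Check atoms: Cl: 8=8, H: 8=8, Zn: 4=4
Balanced

Yes, balanced


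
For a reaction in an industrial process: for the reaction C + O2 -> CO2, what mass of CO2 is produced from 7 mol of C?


Mole ratio CO2:C = 1:1
n(CO2) = 7 × 1/1 = 7.000 mol
mass = 7.000 × 44.01 = 308.07 g

308.07 g


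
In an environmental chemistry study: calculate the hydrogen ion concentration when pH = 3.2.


[H+] = 10^(-pH) = 10^(-3.2)
= 6.31×10^-4 M

6.31×10^-4 M


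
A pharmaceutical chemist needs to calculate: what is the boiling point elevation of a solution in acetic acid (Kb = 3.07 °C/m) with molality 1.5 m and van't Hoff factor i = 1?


ΔTb = Kb × m × i
= 3.07 × 1.5 × 1
= 4.605 °C

4.605 °C


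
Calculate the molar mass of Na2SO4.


M(Na2SO4) = 2×22.99 + 1×32.07 + 4×16.0
= 45.98 + 32.07 + 64.0
= 142.05 g/mol

142.05 g/mol


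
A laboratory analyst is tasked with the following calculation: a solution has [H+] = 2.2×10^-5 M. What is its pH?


pH = -log10([H+]) = -log10(2.2×10^-5)
= 5 - log10(2.2)
= 5 - 0.34
= 4.66

4.66


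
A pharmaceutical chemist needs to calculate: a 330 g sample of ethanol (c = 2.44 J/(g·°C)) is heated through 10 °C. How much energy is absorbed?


q = mcΔT = 330 × 2.44 × 10
= 8052.00 J

8052.00 J


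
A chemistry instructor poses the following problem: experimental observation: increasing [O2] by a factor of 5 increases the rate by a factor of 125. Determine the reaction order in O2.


rate ∝ [O2]^n
5^n = 125 → n = 3
Order in O2: 3

3


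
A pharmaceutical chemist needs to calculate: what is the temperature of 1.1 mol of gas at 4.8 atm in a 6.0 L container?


PV = nRT  (R = 0.08206 L·atm/(mol·K))
T = PV/(nR) = 4.8×6.0/(1.1×0.08206)
= 28.80/0.090266
= 319.06 K

319.06 K


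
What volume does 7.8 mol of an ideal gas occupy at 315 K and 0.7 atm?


PV = nRT  (R = 0.08206 L·atm/(mol·K))
V = nRT/P = 7.8×0.08206×315/0.7
= 288.031 L

288.031 L


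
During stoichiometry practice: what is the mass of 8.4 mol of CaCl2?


M(CaCl2) = 110.98 g/mol
mass = n × M = 8.4 × 110.98 = 932.23 g

932.23 g


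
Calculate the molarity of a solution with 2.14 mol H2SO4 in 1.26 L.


M = n/V = 2.14/1.26 = 1.698 mol/L

1.698 M


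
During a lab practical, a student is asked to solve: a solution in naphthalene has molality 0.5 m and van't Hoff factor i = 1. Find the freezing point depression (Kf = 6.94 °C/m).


ΔTf = Kf × m × i
= 6.94 × 0.5 × 1
= 3.47 °C

3.47 °C


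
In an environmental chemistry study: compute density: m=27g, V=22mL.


ρ = mass/volume
= 27/22
= 1.227 g/mL

1.227 g/mL


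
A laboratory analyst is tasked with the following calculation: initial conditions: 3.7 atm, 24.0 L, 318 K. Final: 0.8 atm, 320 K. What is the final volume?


P1V1/T1 = P2V2/T2
V2 = P1V1T2/(T1P2)
= 3.7×24.0×320/(318×0.8)
= 111.698 L

111.698 L


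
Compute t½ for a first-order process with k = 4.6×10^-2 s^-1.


t½ = ln2/k = 0.693147/(4.6×10^-2 s^-1)
= 15.07 s

15.07 s


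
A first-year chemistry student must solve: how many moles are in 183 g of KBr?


M(KBr) = 119.0 g/mol
n = mass/M = 183/119.0 = 1.5378 mol

1.5378 mol


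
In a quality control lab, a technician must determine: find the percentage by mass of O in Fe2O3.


M(Fe2O3) = 2×55.85 + 3×16.0 = 159.70 g/mol
Mass of O = 3 × 16.0 = 48.00 g/mol
% O = 48.00/159.70 × 100 = 30.06%

30.06%


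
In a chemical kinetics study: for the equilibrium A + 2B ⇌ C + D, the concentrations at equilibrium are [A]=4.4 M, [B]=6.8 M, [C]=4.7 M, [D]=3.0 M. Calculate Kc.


Kc = [C][D]/([A][B]^2)
= (4.7^1 × 3.0^1)/(4.4^1 × 6.8^2)
= 14.1/203.456
= 0.06930

0.06930


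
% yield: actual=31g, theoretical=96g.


% yield = actual/theoretical × 100
= 31/96 × 100
= 32.29%

32.29%


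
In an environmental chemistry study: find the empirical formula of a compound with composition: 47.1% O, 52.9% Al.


Assume 100 g sample. Moles of each element:
  O: 47.1/16.0 = 2.944 mol
  Al: 52.9/26.98 = 1.961 mol
Divide by smallest (1.961):
  O: 2.944/1.961 = 1.5
  Al: 1.961/1.961 = 1.0
Multiply all ratios by 2 to obtain whole numbers.
Empirical formula: Al2O3

Al2O3


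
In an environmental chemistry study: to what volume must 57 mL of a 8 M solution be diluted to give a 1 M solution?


C1V1 = C2V2
8 × 57 = 1 × V2
V2 = 456/1 = 456.0 mL

456.0 mL


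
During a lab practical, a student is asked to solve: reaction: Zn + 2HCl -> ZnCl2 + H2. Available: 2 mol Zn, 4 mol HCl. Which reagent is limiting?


Mole ratio available / coefficient:
  Zn: 2/1 = 2.000
  HCl: 4/2 = 2.000
Smaller ratio is limiting.

neither (stoichiometric); Zn and HCl are fully consumed


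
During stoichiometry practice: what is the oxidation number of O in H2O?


O is usually -2
Oxidation number: -2

-2


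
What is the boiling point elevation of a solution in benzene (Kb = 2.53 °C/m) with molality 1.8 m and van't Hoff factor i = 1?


ΔTb = Kb × m × i
= 2.53 × 1.8 × 1
= 4.554 °C

4.554 °C


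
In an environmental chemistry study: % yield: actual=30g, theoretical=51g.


% yield = actual/theoretical × 100
= 30/51 × 100
= 58.82%

58.82%


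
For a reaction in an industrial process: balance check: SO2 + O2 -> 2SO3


Equation: SO2 + O2 -> 2SO3
Check atoms: O: 4≠6, S: 1≠2
Not balanced

No, not balanced


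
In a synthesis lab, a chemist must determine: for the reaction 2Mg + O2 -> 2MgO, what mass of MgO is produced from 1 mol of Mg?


Mole ratio MgO:Mg = 2:2
n(MgO) = 1 × 2/2 = 1.000 mol
mass = 1.000 × 40.31 = 40.31 g

40.31 g


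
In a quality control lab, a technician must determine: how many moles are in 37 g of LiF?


M(LiF) = 25.94 g/mol
n = mass/M = 37/25.94 = 1.4264 mol

1.4264 mol


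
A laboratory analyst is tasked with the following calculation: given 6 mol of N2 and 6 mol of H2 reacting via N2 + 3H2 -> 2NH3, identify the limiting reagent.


Mole ratio available / coefficient:
  N2: 6/1 = 6.000
  H2: 6/3 = 2.000
Smaller ratio is limiting.

H2


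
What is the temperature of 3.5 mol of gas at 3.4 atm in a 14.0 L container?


PV = nRT  (R = 0.08206 L·atm/(mol·K))
T = PV/(nR) = 3.4×14.0/(3.5×0.08206)
= 47.60/0.287210
= 165.73 K

165.73 K


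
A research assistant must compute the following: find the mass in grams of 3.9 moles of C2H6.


M(C2H6) = 30.07 g/mol
mass = n × M = 3.9 × 30.07 = 117.27 g

117.27 g


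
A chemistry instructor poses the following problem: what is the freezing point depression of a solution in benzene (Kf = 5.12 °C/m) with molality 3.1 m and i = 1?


ΔTf = Kf × m × i
= 5.12 × 3.1 × 1
= 15.872 °C

15.872 °C


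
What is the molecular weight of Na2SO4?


M(Na2SO4) = 2×22.99 + 1×32.07 + 4×16.0
= 45.98 + 32.07 + 64.0
= 142.05 g/mol

142.05 g/mol


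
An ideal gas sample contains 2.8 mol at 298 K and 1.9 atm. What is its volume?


PV = nRT  (R = 0.08206 L·atm/(mol·K))
V = nRT/P = 2.8×0.08206×298/1.9
= 36.037 L

36.037 L


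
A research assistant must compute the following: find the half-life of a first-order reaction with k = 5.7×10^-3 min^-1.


t½ = ln2/k = 0.693147/(5.7×10^-3 min^-1)
= 121.6 min

121.6 min


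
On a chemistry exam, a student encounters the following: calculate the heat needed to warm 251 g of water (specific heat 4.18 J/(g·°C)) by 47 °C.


q = mcΔT = 251 × 4.18 × 47
= 49311.46 J

49311.46 J


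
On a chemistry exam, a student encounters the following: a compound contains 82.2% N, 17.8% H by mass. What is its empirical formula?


Assume 100 g sample. Moles of each element:
  N: 82.2/14.01 = 5.867 mol
  H: 17.8/1.008 = 17.659 mol
Divide by smallest (5.867):
  N: 5.867/5.867 = 1.0
  H: 17.659/5.867 = 3.01
Empirical formula: NH3

NH3


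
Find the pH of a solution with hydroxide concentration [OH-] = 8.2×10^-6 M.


pOH = -log10([OH-]) = -log10(8.2×10^-6)
= 6 - log10(8.2) = 5.09
pH = 14 - pOH = 14 - 5.09 = 8.91

8.91


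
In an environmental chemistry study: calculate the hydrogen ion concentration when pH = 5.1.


[H+] = 10^(-pH) = 10^(-5.1)
= 7.94×10^-6 M

7.94×10^-6 M


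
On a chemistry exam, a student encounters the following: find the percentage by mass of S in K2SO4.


M(K2SO4) = 2×39.1 + 1×32.07 + 4×16.0 = 174.27 g/mol
Mass of S = 1 × 32.07 = 32.07 g/mol
% S = 32.07/174.27 × 100 = 18.40%

18.40%


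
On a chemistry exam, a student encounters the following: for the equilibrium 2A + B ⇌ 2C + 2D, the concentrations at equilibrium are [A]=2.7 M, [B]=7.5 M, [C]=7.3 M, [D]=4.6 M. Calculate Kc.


Kc = [C]^2[D]^2/([A]^2[B])
= (7.3^2 × 4.6^2)/(2.7^2 × 7.5^1)
= 1127.6164/54.675
= 20.62

20.62


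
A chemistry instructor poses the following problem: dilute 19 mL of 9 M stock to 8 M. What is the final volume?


C1V1 = C2V2
9 × 19 = 8 × V2
V2 = 171/8 = 21.38 mL

21.38 mL


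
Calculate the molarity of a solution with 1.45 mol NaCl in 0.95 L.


M = n/V = 1.45/0.95 = 1.526 mol/L

1.526 M


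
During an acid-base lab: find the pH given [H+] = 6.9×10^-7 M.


pH = -log10([H+]) = -log10(6.9×10^-7)
= 7 - log10(6.9)
= 7 - 0.84
= 6.16

6.16


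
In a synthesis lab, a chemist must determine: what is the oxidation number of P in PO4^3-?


x + 4(-2) = -3, so x = +5
Oxidation number: +5

+5


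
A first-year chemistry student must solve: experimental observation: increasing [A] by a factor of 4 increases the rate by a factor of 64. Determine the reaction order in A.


rate ∝ [A]^n
4^n = 64 → n = 3
Order in A: 3

3


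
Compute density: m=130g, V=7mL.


ρ = mass/volume
= 130/7
= 18.571 g/mL

18.571 g/mL


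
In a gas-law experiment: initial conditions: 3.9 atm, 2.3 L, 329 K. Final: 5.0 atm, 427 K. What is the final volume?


P1V1/T1 = P2V2/T2
V2 = P1V1T2/(T1P2)
= 3.9×2.3×427/(329×5.0)
= 2.328 L

2.328 L


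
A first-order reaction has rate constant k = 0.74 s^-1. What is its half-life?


t½ = ln2/k = 0.693147/(0.74 s^-1)
= 0.9367 s

0.9367 s


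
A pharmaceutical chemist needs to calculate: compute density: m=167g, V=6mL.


ρ = mass/volume
= 167/6
= 27.833 g/mL

27.833 g/mL


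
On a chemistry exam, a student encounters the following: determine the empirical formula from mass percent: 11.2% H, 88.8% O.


Assume 100 g sample. Moles of each element:
  H: 11.2/1.008 = 11.111 mol
  O: 88.8/16.0 = 5.55 mol
Divide by smallest (5.55):
  H: 11.111/5.55 = 2.0
  O: 5.55/5.55 = 1.0
Empirical formula: H2O

H2O


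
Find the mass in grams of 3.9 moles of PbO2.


M(PbO2) = 239.2 g/mol
mass = n × M = 3.9 × 239.2 = 932.88 g

932.88 g


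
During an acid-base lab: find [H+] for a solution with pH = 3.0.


[H+] = 10^(-pH) = 10^(-3.0)
= 1.0×10^-3 M

1.0×10^-3 M


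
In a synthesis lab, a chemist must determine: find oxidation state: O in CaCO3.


O is usually -2
Oxidation number: -2

-2


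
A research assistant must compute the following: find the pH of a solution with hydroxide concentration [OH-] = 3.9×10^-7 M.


pOH = -log10([OH-]) = -log10(3.9×10^-7)
= 7 - log10(3.9) = 6.41
pH = 14 - pOH = 14 - 6.41 = 7.59

7.59


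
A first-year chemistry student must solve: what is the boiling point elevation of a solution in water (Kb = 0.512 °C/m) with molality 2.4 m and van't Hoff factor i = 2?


ΔTb = Kb × m × i
= 0.512 × 2.4 × 2
= 2.4576 °C

2.4576 °C


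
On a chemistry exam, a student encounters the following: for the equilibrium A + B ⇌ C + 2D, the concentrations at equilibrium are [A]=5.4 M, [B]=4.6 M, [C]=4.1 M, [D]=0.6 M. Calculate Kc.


Kc = [C][D]^2/([A][B])
= (4.1^1 × 0.6^2)/(5.4^1 × 4.6^1)
= 1.476/24.84
= 0.05942

0.05942


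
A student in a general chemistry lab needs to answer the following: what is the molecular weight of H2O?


M(H2O) = 2×1.008 + 1×16.0
= 2.02 + 16.0
= 18.02 g/mol

18.02 g/mol


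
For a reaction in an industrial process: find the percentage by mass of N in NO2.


M(NO2) = 1×14.01 + 2×16.0 = 46.01 g/mol
Mass of N = 1 × 14.01 = 14.01 g/mol
% N = 14.01/46.01 × 100 = 30.45%

30.45%


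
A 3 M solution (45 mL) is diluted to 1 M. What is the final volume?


C1V1 = C2V2
3 × 45 = 1 × V2
V2 = 135/1 = 135.0 mL

135.0 mL


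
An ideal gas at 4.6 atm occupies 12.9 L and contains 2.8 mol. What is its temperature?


PV = nRT  (R = 0.08206 L·atm/(mol·K))
T = PV/(nR) = 4.6×12.9/(2.8×0.08206)
= 59.34/0.229768
= 258.26 K

258.26 K


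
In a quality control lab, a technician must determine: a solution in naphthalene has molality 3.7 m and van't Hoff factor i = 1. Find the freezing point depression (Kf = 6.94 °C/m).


ΔTf = Kf × m × i
= 6.94 × 3.7 × 1
= 25.678 °C

25.678 °C


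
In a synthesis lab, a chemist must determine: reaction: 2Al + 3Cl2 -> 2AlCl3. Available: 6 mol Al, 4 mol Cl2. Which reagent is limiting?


Mole ratio available / coefficient:
  Al: 6/2 = 3.000
  Cl2: 4/3 = 1.333
Smaller ratio is limiting.

Cl2


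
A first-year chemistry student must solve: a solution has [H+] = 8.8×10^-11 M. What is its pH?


pH = -log10([H+]) = -log10(8.8×10^-11)
= 11 - log10(8.8)
= 11 - 0.94
= 10.06

10.06


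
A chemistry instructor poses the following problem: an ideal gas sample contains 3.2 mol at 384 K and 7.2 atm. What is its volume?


PV = nRT  (R = 0.08206 L·atm/(mol·K))
V = nRT/P = 3.2×0.08206×384/7.2
= 14.005 L

14.005 L


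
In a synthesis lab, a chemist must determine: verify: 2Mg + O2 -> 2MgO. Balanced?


Equation: 2Mg + O2 -> 2MgO
Check atoms: Mg: 2=2, O: 2=2
Balanced

Yes, balanced


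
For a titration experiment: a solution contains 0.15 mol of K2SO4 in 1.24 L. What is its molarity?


M = n/V = 0.15/1.24 = 0.121 mol/L

0.121 M


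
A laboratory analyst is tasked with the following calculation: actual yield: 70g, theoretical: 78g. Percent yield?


% yield = actual/theoretical × 100
= 70/78 × 100
= 89.74%

89.74%


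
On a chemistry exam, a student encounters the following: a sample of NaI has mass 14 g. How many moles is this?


M(NaI) = 149.89 g/mol
n = mass/M = 14/149.89 = 0.0934 mol

0.0934 mol


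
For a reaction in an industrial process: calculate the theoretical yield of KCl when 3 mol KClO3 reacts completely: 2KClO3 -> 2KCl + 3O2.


Mole ratio KCl:KClO3 = 2:2
n(KCl) = 3 × 2/2 = 3.000 mol
mass = 3.000 × 74.55 = 223.65 g

223.65 g


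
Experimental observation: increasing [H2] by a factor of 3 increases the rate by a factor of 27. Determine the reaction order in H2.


rate ∝ [H2]^n
3^n = 27 → n = 3
Order in H2: 3

3


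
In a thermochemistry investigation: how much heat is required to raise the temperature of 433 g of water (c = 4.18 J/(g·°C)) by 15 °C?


q = mcΔT = 433 × 4.18 × 15
= 27149.10 J

27149.10 J


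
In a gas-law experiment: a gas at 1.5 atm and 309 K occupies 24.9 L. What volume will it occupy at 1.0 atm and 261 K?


P1V1/T1 = P2V2/T2
V2 = P1V1T2/(T1P2)
= 1.5×24.9×261/(309×1.0)
= 31.548 L

31.548 L


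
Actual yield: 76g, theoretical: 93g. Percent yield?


% yield = actual/theoretical × 100
= 76/93 × 100
= 81.72%

81.72%


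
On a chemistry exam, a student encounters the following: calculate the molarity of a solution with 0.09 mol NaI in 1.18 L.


M = n/V = 0.09/1.18 = 0.076 mol/L

0.076 M


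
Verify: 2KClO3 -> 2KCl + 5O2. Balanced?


Equation: 2KClO3 -> 2KCl + 5O2
Check atoms: Cl: 2=2, K: 2=2, O: 6≠10
Not balanced

No, not balanced


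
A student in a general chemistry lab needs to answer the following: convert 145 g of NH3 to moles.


M(NH3) = 17.03 g/mol
n = mass/M = 145/17.03 = 8.5144 mol

8.5144 mol


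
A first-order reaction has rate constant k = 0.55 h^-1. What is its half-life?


t½ = ln2/k = 0.693147/(0.55 h^-1)
= 1.260 h

1.260 h


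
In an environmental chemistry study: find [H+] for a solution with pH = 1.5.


[H+] = 10^(-pH) = 10^(-1.5)
= 3.16×10^-2 M

3.16×10^-2 M


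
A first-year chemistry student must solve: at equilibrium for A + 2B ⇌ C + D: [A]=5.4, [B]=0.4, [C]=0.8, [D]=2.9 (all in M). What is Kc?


Kc = [C][D]/([A][B]^2)
= (0.8^1 × 2.9^1)/(5.4^1 × 0.4^2)
= 2.32/0.864
= 2.685

2.685


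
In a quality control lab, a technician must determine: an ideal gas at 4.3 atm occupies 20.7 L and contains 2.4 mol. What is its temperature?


PV = nRT  (R = 0.08206 L·atm/(mol·K))
T = PV/(nR) = 4.3×20.7/(2.4×0.08206)
= 89.01/0.196944
= 451.96 K

451.96 K


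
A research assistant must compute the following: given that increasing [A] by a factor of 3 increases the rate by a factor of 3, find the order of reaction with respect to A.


rate ∝ [A]^n
3^n = 3 → n = 1
Order in A: 1

1


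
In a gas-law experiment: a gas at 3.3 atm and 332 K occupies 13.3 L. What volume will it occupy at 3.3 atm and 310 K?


P1V1/T1 = P2V2/T2
V2 = P1V1T2/(T1P2)
= 3.3×13.3×310/(332×3.3)
= 12.419 L

12.419 L


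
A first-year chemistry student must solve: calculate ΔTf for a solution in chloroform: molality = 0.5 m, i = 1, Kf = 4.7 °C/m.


ΔTf = Kf × m × i
= 4.7 × 0.5 × 1
= 2.35 °C

2.35 °C


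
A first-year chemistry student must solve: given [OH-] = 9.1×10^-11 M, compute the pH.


pOH = -log10([OH-]) = -log10(9.1×10^-11)
= 11 - log10(9.1) = 10.04
pH = 14 - pOH = 14 - 10.04 = 3.96

3.96


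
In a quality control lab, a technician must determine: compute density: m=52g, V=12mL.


ρ = mass/volume
= 52/12
= 4.333 g/mL

4.333 g/mL


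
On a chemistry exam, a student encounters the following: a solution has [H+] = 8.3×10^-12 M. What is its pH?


pH = -log10([H+]) = -log10(8.3×10^-12)
= 12 - log10(8.3)
= 12 - 0.92
= 11.08

11.08


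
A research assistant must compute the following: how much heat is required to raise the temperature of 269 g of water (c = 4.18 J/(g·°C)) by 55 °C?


q = mcΔT = 269 × 4.18 × 55
= 61843.10 J

61843.10 J


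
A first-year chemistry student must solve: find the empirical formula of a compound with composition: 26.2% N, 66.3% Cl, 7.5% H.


Assume 100 g sample. Moles of each element:
  N: 26.2/14.01 = 1.87 mol
  Cl: 66.3/35.45 = 1.87 mol
  H: 7.5/1.008 = 7.44 mol
Divide by smallest (1.87):
  N: 1.87/1.87 = 1.0
  Cl: 1.87/1.87 = 1.0
  H: 7.44/1.87 = 3.98
Empirical formula: NH4Cl

NH4Cl


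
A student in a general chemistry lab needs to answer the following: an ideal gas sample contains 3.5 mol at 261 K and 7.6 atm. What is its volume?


PV = nRT  (R = 0.08206 L·atm/(mol·K))
V = nRT/P = 3.5×0.08206×261/7.6
= 9.863 L

9.863 L


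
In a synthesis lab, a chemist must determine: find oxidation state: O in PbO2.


O is usually -2
Oxidation number: -2

-2


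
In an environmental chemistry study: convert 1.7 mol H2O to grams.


M(H2O) = 18.02 g/mol
mass = n × M = 1.7 × 18.02 = 30.63 g

30.63 g


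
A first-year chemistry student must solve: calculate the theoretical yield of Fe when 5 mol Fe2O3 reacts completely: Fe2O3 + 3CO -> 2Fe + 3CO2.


Mole ratio Fe:Fe2O3 = 2:1
n(Fe) = 5 × 2/1 = 10.000 mol
mass = 10.000 × 55.85 = 558.5 g

558.5 g


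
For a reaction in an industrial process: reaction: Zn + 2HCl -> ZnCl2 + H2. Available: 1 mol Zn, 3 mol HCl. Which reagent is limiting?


Mole ratio available / coefficient:
  Zn: 1/1 = 1.000
  HCl: 3/2 = 1.500
Smaller ratio is limiting.

Zn


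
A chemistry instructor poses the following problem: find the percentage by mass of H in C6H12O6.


M(C6H12O6) = 6×12.01 + 12×1.008 + 6×16.0 = 180.156 g/mol
Mass of H = 12 × 1.008 = 12.096 g/mol
% H = 12.096/180.156 × 100 = 6.71%

6.71%


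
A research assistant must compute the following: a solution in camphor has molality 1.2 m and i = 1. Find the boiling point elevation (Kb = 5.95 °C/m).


ΔTb = Kb × m × i
= 5.95 × 1.2 × 1
= 7.14 °C

7.14 °C


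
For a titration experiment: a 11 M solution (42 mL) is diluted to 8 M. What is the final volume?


C1V1 = C2V2
11 × 42 = 8 × V2
V2 = 462/8 = 57.75 mL

57.75 mL


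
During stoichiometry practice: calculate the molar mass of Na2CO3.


M(Na2CO3) = 2×22.99 + 1×12.01 + 3×16.0
= 45.98 + 12.01 + 48.0
= 105.99 g/mol

105.99 g/mol


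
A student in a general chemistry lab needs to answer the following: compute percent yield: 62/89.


% yield = actual/theoretical × 100
= 62/89 × 100
= 69.66%

69.66%


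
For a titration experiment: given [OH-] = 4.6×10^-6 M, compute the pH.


pOH = -log10([OH-]) = -log10(4.6×10^-6)
= 6 - log10(4.6) = 5.34
pH = 14 - pOH = 14 - 5.34 = 8.66

8.66


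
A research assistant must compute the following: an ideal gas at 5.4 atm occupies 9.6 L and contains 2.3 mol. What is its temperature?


PV = nRT  (R = 0.08206 L·atm/(mol·K))
T = PV/(nR) = 5.4×9.6/(2.3×0.08206)
= 51.84/0.188738
= 274.67 K

274.67 K


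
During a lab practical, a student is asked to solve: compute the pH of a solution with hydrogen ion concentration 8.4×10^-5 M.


pH = -log10([H+]) = -log10(8.4×10^-5)
= 5 - log10(8.4)
= 5 - 0.92
= 4.08

4.08


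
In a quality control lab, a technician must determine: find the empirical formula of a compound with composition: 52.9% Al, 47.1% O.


Assume 100 g sample. Moles of each element:
  Al: 52.9/26.98 = 1.961 mol
  O: 47.1/16.0 = 2.944 mol
Divide by smallest (1.961):
  Al: 1.961/1.961 = 1.0
  O: 2.944/1.961 = 1.5
Multiply all ratios by 2 to obtain whole numbers.
Empirical formula: Al2O3

Al2O3


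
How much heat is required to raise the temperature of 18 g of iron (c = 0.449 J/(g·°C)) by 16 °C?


q = mcΔT = 18 × 0.449 × 16
= 129.31 J

129.31 J


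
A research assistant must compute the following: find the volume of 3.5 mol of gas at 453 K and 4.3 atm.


PV = nRT  (R = 0.08206 L·atm/(mol·K))
V = nRT/P = 3.5×0.08206×453/4.3
= 30.257 L

30.257 L


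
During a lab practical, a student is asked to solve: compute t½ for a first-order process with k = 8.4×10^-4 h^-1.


t½ = ln2/k = 0.693147/(8.4×10^-4 h^-1)
= 825.2 h

825.2 h


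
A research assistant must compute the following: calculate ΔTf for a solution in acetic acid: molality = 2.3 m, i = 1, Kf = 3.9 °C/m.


ΔTf = Kf × m × i
= 3.9 × 2.3 × 1
= 8.97 °C

8.97 °C


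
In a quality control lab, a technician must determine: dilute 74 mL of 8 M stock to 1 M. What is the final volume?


C1V1 = C2V2
8 × 74 = 1 × V2
V2 = 592/1 = 592.0 mL

592.0 mL


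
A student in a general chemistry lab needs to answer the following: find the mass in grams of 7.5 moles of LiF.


M(LiF) = 25.94 g/mol
mass = n × M = 7.5 × 25.94 = 194.55 g

194.55 g


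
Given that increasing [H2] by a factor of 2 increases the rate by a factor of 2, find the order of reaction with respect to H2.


rate ∝ [H2]^n
2^n = 2 → n = 1
Order in H2: 1

1


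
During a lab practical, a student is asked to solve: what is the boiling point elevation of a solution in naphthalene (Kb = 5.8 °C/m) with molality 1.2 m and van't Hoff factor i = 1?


ΔTb = Kb × m × i
= 5.8 × 1.2 × 1
= 6.96 °C

6.96 °C


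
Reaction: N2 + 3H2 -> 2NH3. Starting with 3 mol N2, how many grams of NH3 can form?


Mole ratio NH3:N2 = 2:1
n(NH3) = 3 × 2/1 = 6.000 mol
mass = 6.000 × 17.03 = 102.18 g

102.18 g


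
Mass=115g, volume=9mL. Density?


ρ = mass/volume
= 115/9
= 12.778 g/mL

12.778 g/mL


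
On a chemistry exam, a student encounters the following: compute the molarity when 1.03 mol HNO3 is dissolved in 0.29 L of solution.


M = n/V = 1.03/0.29 = 3.552 mol/L

3.552 M


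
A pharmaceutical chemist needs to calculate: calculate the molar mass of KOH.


M(KOH) = 1×39.1 + 1×16.0 + 1×1.008
= 39.1 + 16.0 + 1.01
= 56.11 g/mol

56.11 g/mol


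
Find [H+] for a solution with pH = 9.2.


[H+] = 10^(-pH) = 10^(-9.2)
= 6.31×10^-10 M

6.31×10^-10 M


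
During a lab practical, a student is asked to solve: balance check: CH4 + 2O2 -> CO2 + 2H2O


Equation: CH4 + 2O2 -> CO2 + 2H2O
Check atoms: C: 1=1, H: 4=4, O: 4=4
Balanced

Yes, balanced


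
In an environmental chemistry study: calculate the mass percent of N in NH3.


M(NH3) = 1×14.01 + 3×1.008 = 17.034 g/mol
Mass of N = 1 × 14.01 = 14.01 g/mol
% N = 14.01/17.034 × 100 = 82.25%

82.25%


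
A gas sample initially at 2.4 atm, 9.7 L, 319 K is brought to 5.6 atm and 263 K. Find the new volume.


P1V1/T1 = P2V2/T2
V2 = P1V1T2/(T1P2)
= 2.4×9.7×263/(319×5.6)
= 3.427 L

3.427 L


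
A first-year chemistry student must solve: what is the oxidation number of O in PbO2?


O is usually -2
Oxidation number: -2

-2


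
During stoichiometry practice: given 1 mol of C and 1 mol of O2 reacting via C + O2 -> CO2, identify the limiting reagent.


Mole ratio available / coefficient:
  C: 1/1 = 1.000
  O2: 1/1 = 1.000
Smaller ratio is limiting.

neither (stoichiometric); C and O2 are fully consumed


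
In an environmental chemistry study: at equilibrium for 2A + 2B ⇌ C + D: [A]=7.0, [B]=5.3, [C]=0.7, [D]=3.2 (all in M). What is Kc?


Kc = [C][D]/([A]^2[B]^2)
= (0.7^1 × 3.2^1)/(7.0^2 × 5.3^2)
= 2.24/1376.41
= 0.001627

0.001627


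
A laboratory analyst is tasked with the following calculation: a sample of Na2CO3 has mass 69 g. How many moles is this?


M(Na2CO3) = 105.99 g/mol
n = mass/M = 69/105.99 = 0.651 mol

0.651 mol


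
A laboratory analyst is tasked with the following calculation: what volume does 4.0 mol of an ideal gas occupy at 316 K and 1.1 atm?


PV = nRT  (R = 0.08206 L·atm/(mol·K))
V = nRT/P = 4.0×0.08206×316/1.1
= 94.294 L

94.294 L


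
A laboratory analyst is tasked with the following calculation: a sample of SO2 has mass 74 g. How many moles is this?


M(SO2) = 64.07 g/mol
n = mass/M = 74/64.07 = 1.155 mol

1.155 mol


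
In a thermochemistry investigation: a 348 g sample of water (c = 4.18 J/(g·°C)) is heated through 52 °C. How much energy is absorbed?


q = mcΔT = 348 × 4.18 × 52
= 75641.28 J

75641.28 J


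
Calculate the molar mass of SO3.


M(SO3) = 1×32.07 + 3×16.0
= 32.07 + 48.0
= 80.07 g/mol

80.07 g/mol


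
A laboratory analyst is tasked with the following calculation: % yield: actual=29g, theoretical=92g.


% yield = actual/theoretical × 100
= 29/92 × 100
= 31.52%

31.52%


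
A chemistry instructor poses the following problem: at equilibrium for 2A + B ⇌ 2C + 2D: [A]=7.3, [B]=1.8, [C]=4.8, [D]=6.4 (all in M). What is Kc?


Kc = [C]^2[D]^2/([A]^2[B])
= (4.8^2 × 6.4^2)/(7.3^2 × 1.8^1)
= 943.7184/95.922
= 9.838

9.838


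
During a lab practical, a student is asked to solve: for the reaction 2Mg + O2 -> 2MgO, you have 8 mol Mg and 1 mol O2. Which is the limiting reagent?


Mole ratio available / coefficient:
  Mg: 8/2 = 4.000
  O2: 1/1 = 1.000
Smaller ratio is limiting.

O2


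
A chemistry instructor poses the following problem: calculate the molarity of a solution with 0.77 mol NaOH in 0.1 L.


M = n/V = 0.77/0.1 = 7.700 mol/L

7.700 M


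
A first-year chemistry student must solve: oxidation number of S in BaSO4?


(+2) + x + 4(-2) = 0, so x = +6
Oxidation number: +6

+6


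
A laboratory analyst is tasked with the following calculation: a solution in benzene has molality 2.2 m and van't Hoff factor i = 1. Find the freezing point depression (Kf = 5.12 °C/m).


ΔTf = Kf × m × i
= 5.12 × 2.2 × 1
= 11.264 °C

11.264 °C
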